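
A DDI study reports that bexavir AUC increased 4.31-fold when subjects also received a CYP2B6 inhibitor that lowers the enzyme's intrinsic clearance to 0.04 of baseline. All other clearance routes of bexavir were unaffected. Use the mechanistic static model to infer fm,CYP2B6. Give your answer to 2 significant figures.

0.80

Let x = fm,CYP2B6. Because AUC ∝ 1/CL, relative clearance fell to 1/4.31 = 0.232.
Setting x·0.04 + (1 − x) = 0.232 and solving: x = (0.232 − 1)/(0.04 − 1) = 0.80.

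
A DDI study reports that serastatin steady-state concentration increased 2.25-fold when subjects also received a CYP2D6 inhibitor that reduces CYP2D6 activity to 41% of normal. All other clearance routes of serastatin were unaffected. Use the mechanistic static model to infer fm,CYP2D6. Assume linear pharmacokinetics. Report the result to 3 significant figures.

Let x = fm,CYP2D6. Because steady-state concentration ∝ 1/CL, relative clearance fell to 1/2.25 = 0.4444.
Only the CYP2D6 route changed, so 0.4444 = x·0.41 + (1 − x), giving x = 0.942.

0.942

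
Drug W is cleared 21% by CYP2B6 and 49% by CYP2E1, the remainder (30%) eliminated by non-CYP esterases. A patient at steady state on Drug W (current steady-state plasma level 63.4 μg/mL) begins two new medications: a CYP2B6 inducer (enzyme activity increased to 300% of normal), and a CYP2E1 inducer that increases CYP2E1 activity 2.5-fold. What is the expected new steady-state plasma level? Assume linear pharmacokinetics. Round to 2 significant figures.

CYP2B6: 0.21 × 3 = 0.63
CYP2E1: 0.49 × 2.5 = 1.225
Other: 0.3 (unchanged)
New clearance relative to baseline: 0.63 + 1.225 + 0.3 = 2.155.
Steady-state plasma level ∝ 1/CL: new value = 63.4 / 2.155 = 29 μg/mL.

29 μg/mL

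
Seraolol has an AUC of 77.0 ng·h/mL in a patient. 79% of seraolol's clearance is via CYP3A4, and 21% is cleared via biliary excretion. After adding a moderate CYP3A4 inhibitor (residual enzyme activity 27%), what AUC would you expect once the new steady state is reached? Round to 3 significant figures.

182 ng·h/mL

CYP3A4: 0.79 × 0.27 = 0.2133
Other: 0.21 (unchanged)
CL_new/CL_old = 0.2133 + 0.21 = 0.4233.
New AUC = baseline ÷ relative clearance = 77.0 / 0.4233 = 182 ng·h/mL.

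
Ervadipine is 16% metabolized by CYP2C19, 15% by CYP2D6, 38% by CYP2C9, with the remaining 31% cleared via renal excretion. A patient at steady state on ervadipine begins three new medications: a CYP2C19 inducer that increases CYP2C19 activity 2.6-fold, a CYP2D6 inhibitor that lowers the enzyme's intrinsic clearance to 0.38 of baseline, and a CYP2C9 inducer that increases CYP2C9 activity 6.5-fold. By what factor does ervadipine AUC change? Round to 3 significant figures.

0.307

CYP2C19: 0.16 × 2.6 = 0.416
CYP2D6: 0.15 × 0.38 = 0.057
CYP2C9: 0.38 × 6.5 = 2.47
Other: 0.31 (unchanged)
New clearance relative to baseline: 0.416 + 0.057 + 2.47 + 0.31 = 3.253.
Because AUC varies inversely with clearance, the combined effect is 1 / 3.253 = 0.307.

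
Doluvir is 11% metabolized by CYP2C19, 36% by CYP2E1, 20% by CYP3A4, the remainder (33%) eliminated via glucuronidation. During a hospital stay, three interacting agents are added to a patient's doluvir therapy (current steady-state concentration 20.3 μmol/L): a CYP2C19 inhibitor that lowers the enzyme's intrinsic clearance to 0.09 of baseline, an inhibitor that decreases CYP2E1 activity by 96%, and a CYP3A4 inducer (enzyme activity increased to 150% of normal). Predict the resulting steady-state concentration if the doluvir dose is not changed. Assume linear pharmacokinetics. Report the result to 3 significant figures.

31.0 μmol/L

CYP2C19: 0.11 × 0.09 = 0.0099
CYP2E1: 0.36 × 0.04 = 0.0144
CYP3A4: 0.2 × 1.5 = 0.3
Other: 0.33 (unchanged)
New clearance relative to baseline: 0.0099 + 0.0144 + 0.3 + 0.33 = 0.6543.
Dividing the baseline by the relative clearance: 20.3 / 0.6543 = 31.0 μmol/L.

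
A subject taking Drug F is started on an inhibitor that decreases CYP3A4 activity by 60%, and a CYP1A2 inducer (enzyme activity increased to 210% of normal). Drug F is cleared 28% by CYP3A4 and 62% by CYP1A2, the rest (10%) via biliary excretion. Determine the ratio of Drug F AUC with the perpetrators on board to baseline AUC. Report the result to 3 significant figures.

0.661

CYP3A4: 0.28 × 0.4 = 0.112
CYP1A2: 0.62 × 2.1 = 1.302
Other: 0.1 (unchanged)
Relative clearance = 0.112 + 1.302 + 0.1 = 1.514.
AUC ∝ 1/CL: fold-change = 1 / 1.514 = 0.661.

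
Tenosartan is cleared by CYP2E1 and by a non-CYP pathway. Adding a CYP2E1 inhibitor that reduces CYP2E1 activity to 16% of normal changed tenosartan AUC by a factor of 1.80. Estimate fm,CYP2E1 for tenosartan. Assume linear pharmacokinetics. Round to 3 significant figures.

Write x for the fraction cleared via CYP2E1. The observed AUC change means clearance fell to 1/1.80 = 0.5556 of baseline.
Only the CYP2E1 route changed, so 0.5556 = x·0.16 + (1 − x), giving x = 0.529.

0.529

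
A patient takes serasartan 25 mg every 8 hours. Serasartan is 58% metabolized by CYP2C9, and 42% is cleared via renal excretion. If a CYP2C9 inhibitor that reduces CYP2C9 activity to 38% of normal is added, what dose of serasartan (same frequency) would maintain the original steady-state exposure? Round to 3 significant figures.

16.0 mg

The CYP2C9 pathway (58% of clearance) falls to 0.38× activity: 0.58 × 0.38 = 0.2204.
The remaining 42% of clearance is unaffected.
CL_new/CL_old = 0.2204 + 0.42 = 0.6404.
Css,avg = (dose rate)/CL, so holding Css fixed requires dose ∝ CL: 25 × 0.6404 = 16.0 mg.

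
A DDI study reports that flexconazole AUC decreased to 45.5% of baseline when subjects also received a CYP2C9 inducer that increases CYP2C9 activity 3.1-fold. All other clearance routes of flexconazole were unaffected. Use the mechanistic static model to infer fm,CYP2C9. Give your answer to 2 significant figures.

Write x for the fraction cleared via CYP2C9. The observed AUC change means clearance rose to 1/0.455 = 2.198 of baseline.
Setting x·3.1 + (1 − x) = 2.198 and solving: x = (2.198 − 1)/(3.1 − 1) = 0.57.

0.57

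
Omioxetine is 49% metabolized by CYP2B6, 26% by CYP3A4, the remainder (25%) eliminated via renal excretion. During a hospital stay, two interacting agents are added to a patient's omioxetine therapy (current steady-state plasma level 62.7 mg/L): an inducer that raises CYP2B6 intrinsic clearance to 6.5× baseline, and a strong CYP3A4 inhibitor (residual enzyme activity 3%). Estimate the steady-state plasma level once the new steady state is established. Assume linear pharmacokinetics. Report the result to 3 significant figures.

CYP2B6: 0.49 × 6.5 = 3.185
CYP3A4: 0.26 × 0.03 = 0.0078
Other: 0.25 (unchanged)
CL_new/CL_old = 3.185 + 0.0078 + 0.25 = 3.4428.
Dividing the baseline by the relative clearance: 62.7 / 3.4428 = 18.2 mg/L.

18.2 mg/L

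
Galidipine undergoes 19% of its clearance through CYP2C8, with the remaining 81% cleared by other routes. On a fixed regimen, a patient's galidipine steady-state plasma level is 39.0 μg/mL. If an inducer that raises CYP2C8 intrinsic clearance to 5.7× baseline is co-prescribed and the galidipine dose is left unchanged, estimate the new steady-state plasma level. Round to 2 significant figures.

21 μg/mL

The CYP2C8 pathway (19% of clearance) is boosted to 5.7× activity: 0.19 × 5.7 = 1.083.
Non-CYP routes (81%) are unchanged.
Relative clearance = 1.083 + 0.81 = 1.893.
With dosing unchanged, steady-state plasma level scales as 1/CL: 39.0 / 1.893 = 21 μg/mL.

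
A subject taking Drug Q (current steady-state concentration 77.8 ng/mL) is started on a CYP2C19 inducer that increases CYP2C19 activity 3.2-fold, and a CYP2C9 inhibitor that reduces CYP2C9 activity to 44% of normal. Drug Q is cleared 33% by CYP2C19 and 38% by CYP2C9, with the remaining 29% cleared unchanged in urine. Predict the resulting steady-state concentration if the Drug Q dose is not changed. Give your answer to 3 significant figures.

CYP2C19: 0.33 × 3.2 = 1.056
CYP2C9: 0.38 × 0.44 = 0.1672
Other: 0.29 (unchanged)
CL_new/CL_old = 1.056 + 0.1672 + 0.29 = 1.5132.
Dividing the baseline by the relative clearance: 77.8 / 1.5132 = 51.4 ng/mL.

51.4 ng/mL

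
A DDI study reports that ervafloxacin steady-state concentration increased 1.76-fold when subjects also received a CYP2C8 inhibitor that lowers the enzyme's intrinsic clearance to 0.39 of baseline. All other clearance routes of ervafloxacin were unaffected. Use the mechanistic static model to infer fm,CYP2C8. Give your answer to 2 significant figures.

0.71

CL'/CL = 1 / 1.76 = 0.5682
0.39·fm + (1 − fm) = 0.5682
fm = (0.5682 − 1) / (0.39 − 1) = 0.71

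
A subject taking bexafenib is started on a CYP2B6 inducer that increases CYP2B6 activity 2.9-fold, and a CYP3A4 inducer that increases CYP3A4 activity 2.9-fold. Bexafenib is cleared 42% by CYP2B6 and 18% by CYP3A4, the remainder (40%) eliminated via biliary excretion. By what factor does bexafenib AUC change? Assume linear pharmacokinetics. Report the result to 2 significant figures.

0.47

The CYP2B6 pathway (42% of clearance) increases to 2.9× activity: 0.42 × 2.9 = 1.218.
The CYP3A4 pathway (18% of clearance) increases to 2.9× activity: 0.18 × 2.9 = 0.522.
The remaining 40% of clearance is unaffected.
Relative clearance = 1.218 + 0.522 + 0.4 = 2.14.
AUC ∝ 1/CL: fold-change = 1 / 2.14 = 0.47.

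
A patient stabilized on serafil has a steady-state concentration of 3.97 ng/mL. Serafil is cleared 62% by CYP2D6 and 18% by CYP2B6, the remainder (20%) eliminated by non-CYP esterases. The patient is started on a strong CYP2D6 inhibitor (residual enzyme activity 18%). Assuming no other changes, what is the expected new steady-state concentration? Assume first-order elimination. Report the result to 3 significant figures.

The CYP2D6 pathway (62% of clearance) drops to 0.18× activity: 0.62 × 0.18 = 0.1116.
CYP2B6 (18%) and the residual 20% are unaffected.
Relative clearance = 0.1116 + 0.18 + 0.2 = 0.4916.
Steady-state concentration ∝ 1/CL, so new value = 3.97 / 0.4916 = 8.08 ng/mL.

8.08 ng/mL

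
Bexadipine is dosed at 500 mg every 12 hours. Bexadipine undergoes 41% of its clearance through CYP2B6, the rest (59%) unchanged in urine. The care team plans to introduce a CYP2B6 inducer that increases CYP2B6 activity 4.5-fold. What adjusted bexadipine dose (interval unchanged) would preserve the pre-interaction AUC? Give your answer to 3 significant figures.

1.22 × 10³ mg

The CYP2B6 pathway (41% of clearance) rises to 4.5× activity: 0.41 × 4.5 = 1.845.
The remaining 59% of clearance is unaffected.
CL_new/CL_old = 1.845 + 0.59 = 2.435.
Exposure is unchanged when dose changes in proportion to clearance. New dose = 500 mg × 2.435 = 1.22 × 10³ mg.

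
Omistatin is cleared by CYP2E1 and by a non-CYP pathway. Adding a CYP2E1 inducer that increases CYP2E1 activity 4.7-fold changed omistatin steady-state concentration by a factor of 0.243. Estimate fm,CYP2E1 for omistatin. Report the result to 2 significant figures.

0.84

Let x = fm,CYP2E1. Because steady-state concentration ∝ 1/CL, relative clearance rose to 1/0.243 = 4.115.
Setting x·4.7 + (1 − x) = 4.115 and solving: x = (4.115 − 1)/(4.7 − 1) = 0.84.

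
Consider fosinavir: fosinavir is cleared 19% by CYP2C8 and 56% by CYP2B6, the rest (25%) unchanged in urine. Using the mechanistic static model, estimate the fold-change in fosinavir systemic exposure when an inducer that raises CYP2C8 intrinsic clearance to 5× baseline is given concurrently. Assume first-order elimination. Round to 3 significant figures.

0.568

CYP2C8: 0.19 × 5 = 0.95
CYP2B6: 0.56 (unchanged)
Other: 0.25 (unchanged)
New clearance relative to baseline: 0.95 + 0.56 + 0.25 = 1.76.
Since systemic exposure ∝ 1/CL, the ratio is 1 / 1.76 = 0.568.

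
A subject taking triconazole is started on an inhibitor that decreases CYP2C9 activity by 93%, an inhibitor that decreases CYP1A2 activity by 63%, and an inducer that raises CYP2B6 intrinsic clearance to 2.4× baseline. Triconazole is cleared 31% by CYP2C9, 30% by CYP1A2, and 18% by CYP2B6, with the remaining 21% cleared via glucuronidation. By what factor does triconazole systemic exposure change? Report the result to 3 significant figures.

CYP2C9: 0.31 × 0.07 = 0.0217
CYP1A2: 0.3 × 0.37 = 0.111
CYP2B6: 0.18 × 2.4 = 0.432
Other: 0.21 (unchanged)
Relative clearance = 0.0217 + 0.111 + 0.432 + 0.21 = 0.7747.
Systemic exposure ∝ 1/CL: fold-change = 1 / 0.7747 = 1.29.

1.29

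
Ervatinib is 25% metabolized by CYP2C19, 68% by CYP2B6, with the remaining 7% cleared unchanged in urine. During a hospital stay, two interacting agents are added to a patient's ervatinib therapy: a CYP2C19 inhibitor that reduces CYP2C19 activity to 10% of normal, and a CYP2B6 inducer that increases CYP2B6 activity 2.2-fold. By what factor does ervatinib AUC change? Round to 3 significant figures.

CYP2C19: 0.25 × 0.1 = 0.025
CYP2B6: 0.68 × 2.2 = 1.496
Other: 0.07 (unchanged)
Relative clearance = 0.025 + 1.496 + 0.07 = 1.591.
AUC ∝ 1/CL: fold-change = 1 / 1.591 = 0.629.

0.629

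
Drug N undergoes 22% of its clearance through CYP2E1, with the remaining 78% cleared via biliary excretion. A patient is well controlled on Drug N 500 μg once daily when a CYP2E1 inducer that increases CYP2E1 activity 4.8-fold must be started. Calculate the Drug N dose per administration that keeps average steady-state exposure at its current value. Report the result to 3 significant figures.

CYP2E1: 0.22 × 4.8 = 1.056
Other: 0.78 (unchanged)
Relative clearance = 1.056 + 0.78 = 1.836.
Exposure is unchanged when dose changes in proportion to clearance. New dose = 500 μg × 1.836 = 918 μg.

918 μg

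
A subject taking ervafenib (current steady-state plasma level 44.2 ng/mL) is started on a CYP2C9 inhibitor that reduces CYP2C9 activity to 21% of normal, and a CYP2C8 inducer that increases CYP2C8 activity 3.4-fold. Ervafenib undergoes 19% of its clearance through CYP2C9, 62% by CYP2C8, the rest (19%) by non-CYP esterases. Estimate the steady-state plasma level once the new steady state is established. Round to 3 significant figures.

18.9 ng/mL

The CYP2C9 pathway (19% of clearance) falls to 0.21× activity: 0.19 × 0.21 = 0.0399.
The CYP2C8 pathway (62% of clearance) rises to 3.4× activity: 0.62 × 3.4 = 2.108.
The remaining 19% of clearance is unaffected.
CL_new/CL_old = 0.0399 + 2.108 + 0.19 = 2.3379.
Steady-state plasma level ∝ 1/CL: new value = 44.2 / 2.3379 = 18.9 ng/mL.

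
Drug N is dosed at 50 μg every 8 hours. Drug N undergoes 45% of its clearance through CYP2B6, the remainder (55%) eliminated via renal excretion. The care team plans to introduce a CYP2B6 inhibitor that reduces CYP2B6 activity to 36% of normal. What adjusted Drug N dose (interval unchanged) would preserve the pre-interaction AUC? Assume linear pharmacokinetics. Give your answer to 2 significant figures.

36 μg

The CYP2B6 pathway (45% of clearance) falls to 0.36× activity: 0.45 × 0.36 = 0.162.
The remaining 55% of clearance is unaffected.
Relative clearance = 0.162 + 0.55 = 0.712.
To maintain the same steady-state level, dose must scale with clearance: new dose = 50 × 0.712 = 36 μg.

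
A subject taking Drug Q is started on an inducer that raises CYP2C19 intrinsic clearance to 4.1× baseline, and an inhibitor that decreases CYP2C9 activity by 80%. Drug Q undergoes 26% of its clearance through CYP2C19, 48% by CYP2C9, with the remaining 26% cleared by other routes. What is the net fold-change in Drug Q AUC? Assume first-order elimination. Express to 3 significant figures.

0.703

The CYP2C19 pathway (26% of clearance) increases to 4.1× activity: 0.26 × 4.1 = 1.066.
The CYP2C9 pathway (48% of clearance) is reduced to 0.2× activity: 0.48 × 0.2 = 0.096.
The remaining 26% of clearance is unaffected.
New clearance relative to baseline: 1.066 + 0.096 + 0.26 = 1.422.
Because AUC varies inversely with clearance, the combined effect is 1 / 1.422 = 0.703.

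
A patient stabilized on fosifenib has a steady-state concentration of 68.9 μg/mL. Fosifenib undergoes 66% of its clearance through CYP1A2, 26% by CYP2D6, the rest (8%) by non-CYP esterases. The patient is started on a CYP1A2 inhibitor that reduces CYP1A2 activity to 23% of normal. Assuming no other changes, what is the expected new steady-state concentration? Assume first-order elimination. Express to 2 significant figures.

1.4 × 10² μg/mL

CYP1A2: 0.66 × 0.23 = 0.1518
CYP2D6: 0.26 (unchanged)
Other: 0.08 (unchanged)
CL_new/CL_old = 0.1518 + 0.26 + 0.08 = 0.4918.
New steady-state concentration = baseline ÷ relative clearance = 68.9 / 0.4918 = 1.4 × 10² μg/mL.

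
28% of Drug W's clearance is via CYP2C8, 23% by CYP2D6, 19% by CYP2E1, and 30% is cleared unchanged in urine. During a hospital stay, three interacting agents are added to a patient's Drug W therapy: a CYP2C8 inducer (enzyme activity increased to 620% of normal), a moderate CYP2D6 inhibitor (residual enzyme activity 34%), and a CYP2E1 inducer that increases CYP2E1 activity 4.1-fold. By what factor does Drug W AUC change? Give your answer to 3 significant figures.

0.346

The CYP2C8 pathway (28% of clearance) is boosted to 6.2× activity: 0.28 × 6.2 = 1.736.
The CYP2D6 pathway (23% of clearance) drops to 0.34× activity: 0.23 × 0.34 = 0.0782.
The CYP2E1 pathway (19% of clearance) is boosted to 4.1× activity: 0.19 × 4.1 = 0.779.
Non-CYP routes (30%) are unchanged.
Relative clearance = 1.736 + 0.0782 + 0.779 + 0.3 = 2.8932.
Because AUC varies inversely with clearance, the combined effect is 1 / 2.8932 = 0.346.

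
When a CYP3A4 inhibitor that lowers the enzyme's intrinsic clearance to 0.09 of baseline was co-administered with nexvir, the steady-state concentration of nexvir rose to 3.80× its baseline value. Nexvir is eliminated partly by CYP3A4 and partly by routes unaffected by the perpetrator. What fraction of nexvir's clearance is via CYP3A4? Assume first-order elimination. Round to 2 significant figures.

0.81

Let x = fm,CYP3A4. Because steady-state concentration ∝ 1/CL, relative clearance fell to 1/3.80 = 0.2632.
Only the CYP3A4 route changed, so 0.2632 = x·0.09 + (1 − x), giving x = 0.81.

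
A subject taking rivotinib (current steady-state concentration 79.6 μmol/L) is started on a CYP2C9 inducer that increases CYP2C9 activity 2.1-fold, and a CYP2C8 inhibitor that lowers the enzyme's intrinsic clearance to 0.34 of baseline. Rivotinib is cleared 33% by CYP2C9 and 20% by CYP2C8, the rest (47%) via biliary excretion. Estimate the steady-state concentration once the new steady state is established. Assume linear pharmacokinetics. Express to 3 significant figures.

The CYP2C9 pathway (33% of clearance) rises to 2.1× activity: 0.33 × 2.1 = 0.693.
The CYP2C8 pathway (20% of clearance) falls to 0.34× activity: 0.2 × 0.34 = 0.068.
The remaining 47% of clearance is unaffected.
CL_new/CL_old = 0.693 + 0.068 + 0.47 = 1.231.
New steady-state concentration = 79.6 / 1.231 = 64.7 μmol/L (concentration scales inversely with clearance).

64.7 μmol/L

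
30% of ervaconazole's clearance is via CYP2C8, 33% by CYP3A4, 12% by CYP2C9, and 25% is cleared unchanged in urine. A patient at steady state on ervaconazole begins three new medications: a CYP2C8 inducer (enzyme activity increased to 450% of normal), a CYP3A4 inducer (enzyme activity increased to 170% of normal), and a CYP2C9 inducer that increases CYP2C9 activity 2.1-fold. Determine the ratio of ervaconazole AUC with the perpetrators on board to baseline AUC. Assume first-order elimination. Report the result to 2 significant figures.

0.41

The CYP2C8 pathway (30% of clearance) rises to 4.5× activity: 0.3 × 4.5 = 1.35.
The CYP3A4 pathway (33% of clearance) rises to 1.7× activity: 0.33 × 1.7 = 0.561.
The CYP2C9 pathway (12% of clearance) is boosted to 2.1× activity: 0.12 × 2.1 = 0.252.
The remaining 25% of clearance is unaffected.
CL_new/CL_old = 1.35 + 0.561 + 0.252 + 0.25 = 2.413.
AUC ∝ 1/CL: fold-change = 1 / 2.413 = 0.41.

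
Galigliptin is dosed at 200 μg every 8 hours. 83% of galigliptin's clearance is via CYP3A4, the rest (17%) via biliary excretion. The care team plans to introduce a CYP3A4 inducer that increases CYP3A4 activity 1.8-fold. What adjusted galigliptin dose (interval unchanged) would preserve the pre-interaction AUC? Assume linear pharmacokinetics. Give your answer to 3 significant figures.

CYP3A4: 0.83 × 1.8 = 1.494
Other: 0.17 (unchanged)
Relative clearance = 1.494 + 0.17 = 1.664.
Css,avg = (dose rate)/CL, so holding Css fixed requires dose ∝ CL: 200 × 1.664 = 333 μg.

333 μg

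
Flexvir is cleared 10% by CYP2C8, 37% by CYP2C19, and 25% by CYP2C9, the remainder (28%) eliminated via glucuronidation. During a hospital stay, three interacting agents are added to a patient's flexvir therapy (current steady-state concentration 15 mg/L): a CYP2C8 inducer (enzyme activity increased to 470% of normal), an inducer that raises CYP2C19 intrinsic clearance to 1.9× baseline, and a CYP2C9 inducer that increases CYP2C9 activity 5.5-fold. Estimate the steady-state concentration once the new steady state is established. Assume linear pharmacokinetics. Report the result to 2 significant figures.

CYP2C8: 0.1 × 4.7 = 0.47
CYP2C19: 0.37 × 1.9 = 0.703
CYP2C9: 0.25 × 5.5 = 1.375
Other: 0.28 (unchanged)
New clearance relative to baseline: 0.47 + 0.703 + 1.375 + 0.28 = 2.828.
Dividing the baseline by the relative clearance: 15 / 2.828 = 5.3 mg/L.

5.3 mg/L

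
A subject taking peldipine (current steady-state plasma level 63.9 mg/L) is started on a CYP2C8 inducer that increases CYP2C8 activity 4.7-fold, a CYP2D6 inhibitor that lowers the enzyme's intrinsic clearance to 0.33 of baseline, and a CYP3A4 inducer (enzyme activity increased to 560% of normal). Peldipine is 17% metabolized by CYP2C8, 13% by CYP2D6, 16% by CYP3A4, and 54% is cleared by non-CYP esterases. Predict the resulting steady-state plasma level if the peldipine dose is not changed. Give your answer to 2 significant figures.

The CYP2C8 pathway (17% of clearance) is boosted to 4.7× activity: 0.17 × 4.7 = 0.799.
The CYP2D6 pathway (13% of clearance) drops to 0.33× activity: 0.13 × 0.33 = 0.0429.
The CYP3A4 pathway (16% of clearance) is boosted to 5.6× activity: 0.16 × 5.6 = 0.896.
Non-CYP routes (54%) are unchanged.
New clearance relative to baseline: 0.799 + 0.0429 + 0.896 + 0.54 = 2.2779.
New steady-state plasma level = 63.9 / 2.2779 = 28 mg/L (concentration scales inversely with clearance).

28 mg/L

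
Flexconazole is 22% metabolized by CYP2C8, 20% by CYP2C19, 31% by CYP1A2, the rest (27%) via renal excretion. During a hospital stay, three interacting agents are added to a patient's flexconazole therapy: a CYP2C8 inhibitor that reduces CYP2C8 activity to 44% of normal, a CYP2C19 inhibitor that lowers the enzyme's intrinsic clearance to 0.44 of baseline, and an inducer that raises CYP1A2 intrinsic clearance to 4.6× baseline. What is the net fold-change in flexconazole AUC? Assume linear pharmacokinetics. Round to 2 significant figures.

0.53

The CYP2C8 pathway (22% of clearance) is reduced to 0.44× activity: 0.22 × 0.44 = 0.0968.
The CYP2C19 pathway (20% of clearance) falls to 0.44× activity: 0.2 × 0.44 = 0.088.
The CYP1A2 pathway (31% of clearance) increases to 4.6× activity: 0.31 × 4.6 = 1.426.
Non-CYP routes (27%) are unchanged.
New clearance relative to baseline: 0.0968 + 0.088 + 1.426 + 0.27 = 1.8808.
Net AUC ratio = 1 / 1.8808 = 0.53.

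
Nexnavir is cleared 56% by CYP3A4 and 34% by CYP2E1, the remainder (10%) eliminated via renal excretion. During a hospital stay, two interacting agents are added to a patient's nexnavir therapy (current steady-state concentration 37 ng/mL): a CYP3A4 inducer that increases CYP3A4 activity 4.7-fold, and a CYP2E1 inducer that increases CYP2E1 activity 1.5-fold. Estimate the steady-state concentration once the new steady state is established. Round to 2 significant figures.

11 ng/mL

The CYP3A4 pathway (56% of clearance) rises to 4.7× activity: 0.56 × 4.7 = 2.632.
The CYP2E1 pathway (34% of clearance) rises to 1.5× activity: 0.34 × 1.5 = 0.51.
The remaining 10% of clearance is unaffected.
Relative clearance = 2.632 + 0.51 + 0.1 = 3.242.
New steady-state concentration = 37 / 3.242 = 11 ng/mL (concentration scales inversely with clearance).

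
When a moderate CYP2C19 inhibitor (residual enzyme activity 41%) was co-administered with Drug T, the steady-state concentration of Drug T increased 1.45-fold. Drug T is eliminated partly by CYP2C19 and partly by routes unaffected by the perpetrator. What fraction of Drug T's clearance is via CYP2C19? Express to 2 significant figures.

0.53

CL'/CL = 1 / 1.45 = 0.6897
0.41·fm + (1 − fm) = 0.6897
fm = (0.6897 − 1) / (0.41 − 1) = 0.53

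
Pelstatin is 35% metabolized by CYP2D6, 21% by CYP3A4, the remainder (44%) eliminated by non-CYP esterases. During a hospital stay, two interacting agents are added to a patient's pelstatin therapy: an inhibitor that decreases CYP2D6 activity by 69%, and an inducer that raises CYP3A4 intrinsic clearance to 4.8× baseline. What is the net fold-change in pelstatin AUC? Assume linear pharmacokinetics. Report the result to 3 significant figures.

0.642

The CYP2D6 pathway (35% of clearance) is reduced to 0.31× activity: 0.35 × 0.31 = 0.1085.
The CYP3A4 pathway (21% of clearance) rises to 4.8× activity: 0.21 × 4.8 = 1.008.
Non-CYP routes (44%) are unchanged.
CL_new/CL_old = 0.1085 + 1.008 + 0.44 = 1.5565.
AUC ∝ 1/CL: fold-change = 1 / 1.5565 = 0.642.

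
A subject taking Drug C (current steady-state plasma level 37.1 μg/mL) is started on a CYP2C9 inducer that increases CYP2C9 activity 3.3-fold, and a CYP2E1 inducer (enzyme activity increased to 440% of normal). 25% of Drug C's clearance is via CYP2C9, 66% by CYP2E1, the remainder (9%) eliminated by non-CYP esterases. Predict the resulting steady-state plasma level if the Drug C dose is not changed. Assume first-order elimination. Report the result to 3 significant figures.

9.71 μg/mL

The CYP2C9 pathway (25% of clearance) rises to 3.3× activity: 0.25 × 3.3 = 0.825.
The CYP2E1 pathway (66% of clearance) increases to 4.4× activity: 0.66 × 4.4 = 2.904.
The remaining 9% of clearance is unaffected.
Relative clearance = 0.825 + 2.904 + 0.09 = 3.819.
Dividing the baseline by the relative clearance: 37.1 / 3.819 = 9.71 μg/mL.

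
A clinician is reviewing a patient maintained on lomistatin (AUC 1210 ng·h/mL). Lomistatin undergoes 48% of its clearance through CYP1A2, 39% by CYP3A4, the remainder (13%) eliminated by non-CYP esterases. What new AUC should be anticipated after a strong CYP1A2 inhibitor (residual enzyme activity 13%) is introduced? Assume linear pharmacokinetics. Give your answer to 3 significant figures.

The CYP1A2 pathway (48% of clearance) is reduced to 0.13× activity: 0.48 × 0.13 = 0.0624.
CYP3A4 (39%) and the residual 13% are unaffected.
CL_new/CL_old = 0.0624 + 0.39 + 0.13 = 0.5824.
New AUC = baseline ÷ relative clearance = 1210 / 0.5824 = 2.08 × 10³ ng·h/mL.

2.08 × 10³ ng·h/mL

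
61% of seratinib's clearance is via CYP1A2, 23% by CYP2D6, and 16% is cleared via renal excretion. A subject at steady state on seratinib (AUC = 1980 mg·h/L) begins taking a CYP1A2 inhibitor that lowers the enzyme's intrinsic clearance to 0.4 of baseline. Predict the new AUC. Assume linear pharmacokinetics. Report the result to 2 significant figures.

3.1 × 10³ mg·h/L

CYP1A2: 0.61 × 0.4 = 0.244
CYP2D6: 0.23 (unchanged)
Other: 0.16 (unchanged)
New clearance relative to baseline: 0.244 + 0.23 + 0.16 = 0.634.
With dosing unchanged, AUC scales as 1/CL: 1980 / 0.634 = 3.1 × 10³ mg·h/L.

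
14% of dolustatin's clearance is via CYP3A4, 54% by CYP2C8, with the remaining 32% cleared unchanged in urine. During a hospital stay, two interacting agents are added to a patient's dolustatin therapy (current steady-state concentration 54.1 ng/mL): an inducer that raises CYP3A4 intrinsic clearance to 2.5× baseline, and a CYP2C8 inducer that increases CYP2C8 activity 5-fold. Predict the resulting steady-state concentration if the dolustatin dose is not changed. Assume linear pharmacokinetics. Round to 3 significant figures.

The CYP3A4 pathway (14% of clearance) increases to 2.5× activity: 0.14 × 2.5 = 0.35.
The CYP2C8 pathway (54% of clearance) rises to 5× activity: 0.54 × 5 = 2.7.
The remaining 32% of clearance is unaffected.
CL_new/CL_old = 0.35 + 2.7 + 0.32 = 3.37.
New steady-state concentration = 54.1 / 3.37 = 16.1 ng/mL (concentration scales inversely with clearance).

16.1 ng/mL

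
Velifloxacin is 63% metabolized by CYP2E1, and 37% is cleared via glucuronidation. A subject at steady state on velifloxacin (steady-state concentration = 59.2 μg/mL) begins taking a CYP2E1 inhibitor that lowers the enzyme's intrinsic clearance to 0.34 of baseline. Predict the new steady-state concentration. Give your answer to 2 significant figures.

CYP2E1: 0.63 × 0.34 = 0.2142
Other: 0.37 (unchanged)
New clearance relative to baseline: 0.2142 + 0.37 = 0.5842.
Steady-state concentration ∝ 1/CL, so new value = 59.2 / 0.5842 = 1.0 × 10² μg/mL.

1.0 × 10² μg/mL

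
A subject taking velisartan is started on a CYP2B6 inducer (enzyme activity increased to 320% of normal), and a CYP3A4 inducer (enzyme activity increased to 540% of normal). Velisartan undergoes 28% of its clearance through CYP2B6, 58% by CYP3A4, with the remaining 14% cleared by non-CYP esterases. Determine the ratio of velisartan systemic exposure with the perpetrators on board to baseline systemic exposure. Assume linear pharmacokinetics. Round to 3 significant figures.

The CYP2B6 pathway (28% of clearance) rises to 3.2× activity: 0.28 × 3.2 = 0.896.
The CYP3A4 pathway (58% of clearance) is boosted to 5.4× activity: 0.58 × 5.4 = 3.132.
Non-CYP routes (14%) are unchanged.
Relative clearance = 0.896 + 3.132 + 0.14 = 4.168.
Systemic exposure ∝ 1/CL: fold-change = 1 / 4.168 = 0.240.

0.240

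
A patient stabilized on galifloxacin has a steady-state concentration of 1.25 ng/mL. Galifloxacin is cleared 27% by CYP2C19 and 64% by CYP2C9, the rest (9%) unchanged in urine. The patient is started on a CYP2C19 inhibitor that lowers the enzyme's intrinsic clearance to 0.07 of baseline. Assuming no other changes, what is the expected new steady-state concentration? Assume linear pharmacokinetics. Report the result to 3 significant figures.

1.67 ng/mL

The CYP2C19 pathway (27% of clearance) is reduced to 0.07× activity: 0.27 × 0.07 = 0.0189.
CYP2C9 (64%) and the residual 9% are unaffected.
CL_new/CL_old = 0.0189 + 0.64 + 0.09 = 0.7489.
New steady-state concentration = baseline ÷ relative clearance = 1.25 / 0.7489 = 1.67 ng/mL.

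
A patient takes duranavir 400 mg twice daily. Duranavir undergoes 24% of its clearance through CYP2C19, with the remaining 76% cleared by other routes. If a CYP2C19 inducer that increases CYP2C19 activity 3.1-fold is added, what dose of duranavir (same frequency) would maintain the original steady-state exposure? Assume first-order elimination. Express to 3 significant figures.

602 mg

CYP2C19: 0.24 × 3.1 = 0.744
Other: 0.76 (unchanged)
New clearance relative to baseline: 0.744 + 0.76 = 1.504.
To maintain the same steady-state level, dose must scale with clearance: new dose = 400 × 1.504 = 602 mg.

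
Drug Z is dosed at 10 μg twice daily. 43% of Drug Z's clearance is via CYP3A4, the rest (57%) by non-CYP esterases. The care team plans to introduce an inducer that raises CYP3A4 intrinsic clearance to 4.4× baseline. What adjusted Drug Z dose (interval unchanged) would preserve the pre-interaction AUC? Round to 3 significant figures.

The CYP3A4 pathway (43% of clearance) is boosted to 4.4× activity: 0.43 × 4.4 = 1.892.
The remaining 57% of clearance is unaffected.
New clearance relative to baseline: 1.892 + 0.57 = 2.462.
To maintain the same steady-state level, dose must scale with clearance: new dose = 10 × 2.462 = 24.6 μg.

24.6 μg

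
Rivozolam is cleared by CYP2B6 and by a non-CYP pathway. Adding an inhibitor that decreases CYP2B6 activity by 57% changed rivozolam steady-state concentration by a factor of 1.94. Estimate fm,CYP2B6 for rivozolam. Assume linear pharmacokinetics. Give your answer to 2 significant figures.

0.85

CL'/CL = 1 / 1.94 = 0.5155
0.43·fm + (1 − fm) = 0.5155
fm = (0.5155 − 1) / (0.43 − 1) = 0.85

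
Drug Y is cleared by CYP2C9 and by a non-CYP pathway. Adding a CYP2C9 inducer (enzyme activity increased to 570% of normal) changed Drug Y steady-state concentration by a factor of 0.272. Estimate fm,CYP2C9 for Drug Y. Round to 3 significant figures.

Let fm be the CYP2C9 fraction. New clearance relative to baseline = fm × 5.7 + (1 − fm).
Steady-state concentration ratio = 1 / (new CL fraction), so new CL fraction = 1 / 0.272 = 3.676.
fm × 5.7 + 1 − fm = 3.676  ⇒  fm × (5.7 − 1) = 2.676  ⇒  fm = 0.569.

0.569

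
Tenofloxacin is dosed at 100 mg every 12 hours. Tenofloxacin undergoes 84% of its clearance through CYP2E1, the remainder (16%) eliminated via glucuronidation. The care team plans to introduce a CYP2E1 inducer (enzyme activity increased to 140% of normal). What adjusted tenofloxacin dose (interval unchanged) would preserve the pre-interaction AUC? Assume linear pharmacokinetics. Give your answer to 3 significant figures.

The CYP2E1 pathway (84% of clearance) rises to 1.4× activity: 0.84 × 1.4 = 1.176.
The remaining 16% of clearance is unaffected.
CL_new/CL_old = 1.176 + 0.16 = 1.336.
Exposure is unchanged when dose changes in proportion to clearance. New dose = 100 mg × 1.336 = 134 mg.

134 mg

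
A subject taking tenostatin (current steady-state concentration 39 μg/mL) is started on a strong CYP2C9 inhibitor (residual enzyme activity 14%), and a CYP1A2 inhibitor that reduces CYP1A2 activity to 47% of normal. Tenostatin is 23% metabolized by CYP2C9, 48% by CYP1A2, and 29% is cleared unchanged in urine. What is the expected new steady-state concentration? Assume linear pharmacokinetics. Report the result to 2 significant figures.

The CYP2C9 pathway (23% of clearance) is reduced to 0.14× activity: 0.23 × 0.14 = 0.0322.
The CYP1A2 pathway (48% of clearance) is reduced to 0.47× activity: 0.48 × 0.47 = 0.2256.
The remaining 29% of clearance is unaffected.
Relative clearance = 0.0322 + 0.2256 + 0.29 = 0.5478.
Dividing the baseline by the relative clearance: 39 / 0.5478 = 71 μg/mL.

71 μg/mL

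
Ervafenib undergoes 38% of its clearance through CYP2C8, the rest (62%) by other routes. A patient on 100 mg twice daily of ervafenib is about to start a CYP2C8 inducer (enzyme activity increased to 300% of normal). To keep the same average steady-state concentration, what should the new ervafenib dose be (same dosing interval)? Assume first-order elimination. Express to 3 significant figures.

The CYP2C8 pathway (38% of clearance) is boosted to 3× activity: 0.38 × 3 = 1.14.
Non-CYP routes (62%) are unchanged.
CL_new/CL_old = 1.14 + 0.62 = 1.76.
To maintain the same steady-state level, dose must scale with clearance: new dose = 100 × 1.76 = 176 mg.

176 mg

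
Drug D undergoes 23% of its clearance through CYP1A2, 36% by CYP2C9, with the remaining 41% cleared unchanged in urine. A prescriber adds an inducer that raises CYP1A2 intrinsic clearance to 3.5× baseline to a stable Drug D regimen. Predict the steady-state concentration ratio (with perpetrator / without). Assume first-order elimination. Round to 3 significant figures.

CYP1A2: 0.23 × 3.5 = 0.805
CYP2C9: 0.36 (unchanged)
Other: 0.41 (unchanged)
Relative clearance = 0.805 + 0.36 + 0.41 = 1.575.
Since steady-state concentration ∝ 1/CL, the ratio is 1 / 1.575 = 0.635.

0.635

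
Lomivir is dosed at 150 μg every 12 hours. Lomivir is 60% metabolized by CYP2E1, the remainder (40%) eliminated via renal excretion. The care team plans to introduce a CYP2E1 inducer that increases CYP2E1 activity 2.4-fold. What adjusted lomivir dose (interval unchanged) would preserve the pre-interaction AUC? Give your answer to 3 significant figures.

CYP2E1: 0.6 × 2.4 = 1.44
Other: 0.4 (unchanged)
CL_new/CL_old = 1.44 + 0.4 = 1.84.
To maintain the same steady-state level, dose must scale with clearance: new dose = 150 × 1.84 = 276 μg.

276 μg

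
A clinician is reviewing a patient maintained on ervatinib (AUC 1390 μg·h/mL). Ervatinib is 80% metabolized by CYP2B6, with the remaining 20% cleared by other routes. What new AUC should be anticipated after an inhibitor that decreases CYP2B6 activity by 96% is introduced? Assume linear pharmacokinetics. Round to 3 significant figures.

5.99 × 10³ μg·h/mL

The CYP2B6 pathway (80% of clearance) drops to 0.04× activity: 0.8 × 0.04 = 0.032.
The remaining 20% of clearance is unaffected.
Relative clearance = 0.032 + 0.2 = 0.232.
AUC ∝ 1/CL, so new value = 1390 / 0.232 = 5.99 × 10³ μg·h/mL.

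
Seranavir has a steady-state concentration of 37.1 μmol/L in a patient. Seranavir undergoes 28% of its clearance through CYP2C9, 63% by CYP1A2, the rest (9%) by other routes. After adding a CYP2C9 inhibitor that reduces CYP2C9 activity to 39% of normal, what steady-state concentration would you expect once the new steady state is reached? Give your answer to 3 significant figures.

44.7 μmol/L

CYP2C9: 0.28 × 0.39 = 0.1092
CYP1A2: 0.63 (unchanged)
Other: 0.09 (unchanged)
New clearance relative to baseline: 0.1092 + 0.63 + 0.09 = 0.8292.
New steady-state concentration = baseline ÷ relative clearance = 37.1 / 0.8292 = 44.7 μmol/L.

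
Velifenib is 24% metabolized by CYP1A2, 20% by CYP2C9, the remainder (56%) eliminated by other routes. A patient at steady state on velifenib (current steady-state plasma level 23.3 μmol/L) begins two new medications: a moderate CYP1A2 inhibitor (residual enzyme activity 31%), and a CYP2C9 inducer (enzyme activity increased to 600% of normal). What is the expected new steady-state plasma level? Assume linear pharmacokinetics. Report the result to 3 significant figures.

The CYP1A2 pathway (24% of clearance) is reduced to 0.31× activity: 0.24 × 0.31 = 0.0744.
The CYP2C9 pathway (20% of clearance) is boosted to 6× activity: 0.2 × 6 = 1.2.
The remaining 56% of clearance is unaffected.
Relative clearance = 0.0744 + 1.2 + 0.56 = 1.8344.
Dividing the baseline by the relative clearance: 23.3 / 1.8344 = 12.7 μmol/L.

12.7 μmol/L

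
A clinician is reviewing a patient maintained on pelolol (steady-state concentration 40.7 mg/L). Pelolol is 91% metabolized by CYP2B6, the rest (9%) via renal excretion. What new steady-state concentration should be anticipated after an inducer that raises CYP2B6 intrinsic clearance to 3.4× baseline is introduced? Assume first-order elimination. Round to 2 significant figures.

The CYP2B6 pathway (91% of clearance) is boosted to 3.4× activity: 0.91 × 3.4 = 3.094.
Non-CYP routes (9%) are unchanged.
CL_new/CL_old = 3.094 + 0.09 = 3.184.
New steady-state concentration = baseline ÷ relative clearance = 40.7 / 3.184 = 13 mg/L.

13 mg/L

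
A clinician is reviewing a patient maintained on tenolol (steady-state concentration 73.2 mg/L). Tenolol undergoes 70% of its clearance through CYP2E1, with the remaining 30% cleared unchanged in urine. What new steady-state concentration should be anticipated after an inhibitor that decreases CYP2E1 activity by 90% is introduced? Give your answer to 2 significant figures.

The CYP2E1 pathway (70% of clearance) is reduced to 0.1× activity: 0.7 × 0.1 = 0.07.
Non-CYP routes (30%) are unchanged.
CL_new/CL_old = 0.07 + 0.3 = 0.37.
New steady-state concentration = baseline ÷ relative clearance = 73.2 / 0.37 = 2.0 × 10² mg/L.

2.0 × 10² mg/L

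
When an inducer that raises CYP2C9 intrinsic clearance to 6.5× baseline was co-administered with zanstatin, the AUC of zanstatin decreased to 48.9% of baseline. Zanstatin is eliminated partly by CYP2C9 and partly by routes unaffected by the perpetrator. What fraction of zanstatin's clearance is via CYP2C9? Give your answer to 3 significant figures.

0.190

CL'/CL = 1 / 0.489 = 2.045
6.5·fm + (1 − fm) = 2.045
fm = (2.045 − 1) / (6.5 − 1) = 0.190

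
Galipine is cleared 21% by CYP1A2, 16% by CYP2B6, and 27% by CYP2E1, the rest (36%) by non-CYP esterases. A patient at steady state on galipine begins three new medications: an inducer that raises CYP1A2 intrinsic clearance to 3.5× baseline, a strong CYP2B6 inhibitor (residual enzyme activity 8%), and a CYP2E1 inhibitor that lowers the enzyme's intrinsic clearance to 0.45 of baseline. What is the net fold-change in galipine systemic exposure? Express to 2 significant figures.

CYP1A2: 0.21 × 3.5 = 0.735
CYP2B6: 0.16 × 0.08 = 0.0128
CYP2E1: 0.27 × 0.45 = 0.1215
Other: 0.36 (unchanged)
Relative clearance = 0.735 + 0.0128 + 0.1215 + 0.36 = 1.2293.
Because systemic exposure varies inversely with clearance, the combined effect is 1 / 1.2293 = 0.81.

0.81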